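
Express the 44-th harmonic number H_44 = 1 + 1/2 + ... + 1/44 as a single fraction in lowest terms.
H_44 = 5884182435213075787/1345655451257488800

Direct summation: H_44 = 1 + 1/2 + ... + 1/44. The least common denominator is lcm(1, ..., 44) = 9419588158802421600; over this denominator the numerator is 9419588158802421600 + 4709794079401210800 + 3139862719600807200 + 2354897039700605400 + 1883917631760484320 + 1569931359800403600 + 1345655451257488800 + 1177448519850302700 + 1046620906533602400 + 941958815880242160 + 856326196254765600 + 784965679900201800 + 724583704523263200 + 672827725628744400 + 627972543920161440 + 588724259925151350 + 554093421106024800 + 523310453266801200 + 495767797831706400 + 470979407940121080 + 448551817085829600 + 428163098127382800 + 409547311252279200 + 392482839950100900 + 376783526352096864 + 362291852261631600 + 348873635511200800 + 336413862814372200 + 324813384786290400 + 313986271960080720 + 303857682542013600 + 294362129962575675 + 285442065418255200 + 277046710553012400 + 269131090251497760 + 261655226633400600 + 254583463751416800 + 247883898915853200 + 241527901507754400 + 235489703970060540 + 229746052653717600 + 224275908542914800 + 219060189739591200 + 214081549063691400 = 41189277046491530509, so H_44 = 41189277046491530509/9419588158802421600; reducing by gcd(41189277046491530509, 9419588158802421600) = 7 gives 5884182435213075787/1345655451257488800 ≈ 4.37273. (The PNT-adjacent estimate ln(44) + γ ≈ 4.36141 matches within O(1/n).)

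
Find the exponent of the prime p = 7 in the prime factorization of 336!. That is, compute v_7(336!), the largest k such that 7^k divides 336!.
v_7(336!) = 54

Legendre's formula: v_p(n!) = Σ_{k ≥ 1} ⌊n / p^k⌋. For p = 7, n = 336, the terms are:
  ⌊336/7^1⌋ = ⌊336/7⌋ = 48
  ⌊336/7^2⌋ = ⌊336/49⌋ = 6
(the next term ⌊336/7^3⌋ = 0, terminating the sum). Summing: v_7(336!) = 48 + 6 = 54.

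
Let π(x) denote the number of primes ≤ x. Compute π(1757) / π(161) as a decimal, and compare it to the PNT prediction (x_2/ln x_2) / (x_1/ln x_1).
π(1757)/π(161) = 273/37 ≈ 7.3784;  PNT prediction ≈ 7.4222.

π(161) = 37 and π(1757) = 273, so π(1757)/π(161) ≈ 7.3784. The PNT-predicted ratio is (1757/ln(1757)) / (161/ln(161)) ≈ 7.4222. The two agree to within a few percent, as expected.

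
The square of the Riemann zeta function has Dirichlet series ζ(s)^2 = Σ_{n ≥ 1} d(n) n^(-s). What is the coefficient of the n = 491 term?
d(491) = 2

ζ(s)^2 = (Σ 1/m^s)(Σ 1/k^s). The coefficient of 1/n^s in the product is the number of ordered pairs (m, k) with mk = n, which equals d(n). For n = 491, divisors are [1, 491], so d(491) = 2.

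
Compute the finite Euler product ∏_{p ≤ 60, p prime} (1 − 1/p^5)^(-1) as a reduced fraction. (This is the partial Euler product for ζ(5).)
∏ = 9783623293724966042755527767857913576946767245571173033197003580720982191908567341/9435202489615342986287959538462812822601440308319131731232692023968655443618693120

The primes p ≤ 60 are [2, 3, 5, 7, 11, 13, 17, 19, 23, 29, 31, 37, 41, 43, 47, 53, 59]. For each prime, (1 − 1/p^5)^(-1) = p^5 / (p^5 − 1). The product is (1 − 1/2^5)^(-1), (1 − 1/3^5)^(-1), (1 − 1/5^5)^(-1), (1 − 1/7^5)^(-1), (1 − 1/11^5)^(-1), (1 − 1/13^5)^(-1), (1 − 1/17^5)^(-1), (1 − 1/19^5)^(-1), (1 − 1/23^5)^(-1), (1 − 1/29^5)^(-1), (1 − 1/31^5)^(-1), (1 − 1/37^5)^(-1), (1 − 1/41^5)^(-1), (1 − 1/43^5)^(-1), (1 − 1/47^5)^(-1), (1 − 1/53^5)^(-1), (1 − 1/59^5)^(-1) = ∏ p^5 / (p^5 − 1) = 9783623293724966042755527767857913576946767245571173033197003580720982191908567341/9435202489615342986287959538462812822601440308319131731232692023968655443618693120.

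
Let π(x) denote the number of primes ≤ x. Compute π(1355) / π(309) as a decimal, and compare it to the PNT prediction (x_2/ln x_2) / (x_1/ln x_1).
π(1355)/π(309) = 217/63 ≈ 3.4444;  PNT prediction ≈ 3.4863.

π(309) = 63 and π(1355) = 217, so π(1355)/π(309) ≈ 3.4444. The PNT-predicted ratio is (1355/ln(1355)) / (309/ln(309)) ≈ 3.4863. The two agree to within a few percent, as expected.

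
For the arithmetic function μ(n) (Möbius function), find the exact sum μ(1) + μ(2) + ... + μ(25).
Σ_{n ≤ 25} μ(n) = -2

Compute μ(n) for each 1 ≤ n ≤ 25: μ(1) = 1, μ(2) = -1, μ(3) = -1, μ(4) = 0, μ(5) = -1, μ(6) = 1, μ(7) = -1, μ(8) = 0, μ(9) = 0, μ(10) = 1, μ(11) = -1, μ(12) = 0, μ(13) = -1, μ(14) = 1, μ(15) = 1, μ(16) = 0, μ(17) = -1, μ(18) = 0, μ(19) = -1, μ(20) = 0, μ(21) = 1, μ(22) = 1, μ(23) = -1, μ(24) = 0, μ(25) = 0. Summing all 25 values: -2. (Mertens function M(x) = Σ_{n ≤ x} μ(n); on average M(x) should be small (PNT ⟺ M(x) = o(x)).)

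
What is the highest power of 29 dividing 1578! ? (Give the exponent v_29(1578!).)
v_29(1578!) = 55

Legendre's formula: v_p(n!) = Σ_{k ≥ 1} ⌊n / p^k⌋. For p = 29, n = 1578, the terms are:
  ⌊1578/29^1⌋ = ⌊1578/29⌋ = 54
  ⌊1578/29^2⌋ = ⌊1578/841⌋ = 1
(the next term ⌊1578/29^3⌋ = 0, terminating the sum). Summing: v_29(1578!) = 54 + 1 = 55.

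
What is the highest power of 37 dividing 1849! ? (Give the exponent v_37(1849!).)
v_37(1849!) = 50

Legendre's formula: v_p(n!) = Σ_{k ≥ 1} ⌊n / p^k⌋. For p = 37, n = 1849, the terms are:
  ⌊1849/37^1⌋ = ⌊1849/37⌋ = 49
  ⌊1849/37^2⌋ = ⌊1849/1369⌋ = 1
(the next term ⌊1849/37^3⌋ = 0, terminating the sum). Summing: v_37(1849!) = 49 + 1 = 50.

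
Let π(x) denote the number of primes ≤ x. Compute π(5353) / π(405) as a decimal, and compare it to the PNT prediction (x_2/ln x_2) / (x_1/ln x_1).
π(5353)/π(405) = 708/79 ≈ 8.9620;  PNT prediction ≈ 9.2430.

π(405) = 79 and π(5353) = 708, so π(5353)/π(405) ≈ 8.9620. The PNT-predicted ratio is (5353/ln(5353)) / (405/ln(405)) ≈ 9.2430. The two agree to within a few percent, as expected.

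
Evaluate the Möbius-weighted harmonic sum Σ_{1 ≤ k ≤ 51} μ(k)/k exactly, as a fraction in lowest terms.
Σ μ(k)/k = -184943596214571/204963260862830470

Values of μ(k) for 1 ≤ k ≤ 51: μ(1) = 1, μ(2) = -1, μ(3) = -1, μ(5) = -1, μ(6) = 1, μ(7) = -1, μ(10) = 1, μ(11) = -1, μ(13) = -1, μ(14) = 1, μ(15) = 1, μ(17) = -1, μ(19) = -1, μ(21) = 1, μ(22) = 1, μ(23) = -1, μ(26) = 1, μ(29) = -1, μ(30) = -1, μ(31) = -1, μ(33) = 1, μ(34) = 1, μ(35) = 1, μ(37) = -1, μ(38) = 1, μ(39) = 1, μ(41) = -1, μ(42) = -1, μ(43) = -1, μ(46) = 1, μ(47) = -1, μ(51) = 1, with μ = 0 on non-squarefree integers. Summing μ(k)/k for k where μ(k) ≠ 0 gives -184943596214571/204963260862830470 ≈ -0.0009. (PNT ⟺ this sum → 0 as n → ∞.)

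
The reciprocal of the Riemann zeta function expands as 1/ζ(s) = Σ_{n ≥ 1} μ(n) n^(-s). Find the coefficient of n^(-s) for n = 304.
μ(304) = 0

Factor n = 304 = 2^4 · 19. μ(n) = 0 if any exponent ≥ 2 (not squarefree); otherwise μ(n) = (−1)^{ω(n)} where ω(n) is the number of distinct prime factors. Applying: μ(304) = 0.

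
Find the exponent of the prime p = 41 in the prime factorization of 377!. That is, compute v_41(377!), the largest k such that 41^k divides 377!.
v_41(377!) = 9

Legendre's formula: v_p(n!) = Σ_{k ≥ 1} ⌊n / p^k⌋. For p = 41, n = 377, the terms are:
  ⌊377/41^1⌋ = ⌊377/41⌋ = 9
(the next term ⌊377/41^2⌋ = 0, terminating the sum). Summing: v_41(377!) = 9 = 9.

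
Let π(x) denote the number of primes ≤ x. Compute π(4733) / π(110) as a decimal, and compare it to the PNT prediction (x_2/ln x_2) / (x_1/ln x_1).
π(4733)/π(110) = 639/29 ≈ 22.0345;  PNT prediction ≈ 23.8999.

π(110) = 29 and π(4733) = 639, so π(4733)/π(110) ≈ 22.0345. The PNT-predicted ratio is (4733/ln(4733)) / (110/ln(110)) ≈ 23.8999. The two agree to within a few percent, as expected.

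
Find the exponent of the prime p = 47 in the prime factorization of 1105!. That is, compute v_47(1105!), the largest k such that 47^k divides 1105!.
v_47(1105!) = 23

Legendre's formula: v_p(n!) = Σ_{k ≥ 1} ⌊n / p^k⌋. For p = 47, n = 1105, the terms are:
  ⌊1105/47^1⌋ = ⌊1105/47⌋ = 23
(the next term ⌊1105/47^2⌋ = 0, terminating the sum). Summing: v_47(1105!) = 23 = 23.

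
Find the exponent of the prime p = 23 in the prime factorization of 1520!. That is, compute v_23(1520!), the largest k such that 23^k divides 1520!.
v_23(1520!) = 68

Legendre's formula: v_p(n!) = Σ_{k ≥ 1} ⌊n / p^k⌋. For p = 23, n = 1520, the terms are:
  ⌊1520/23^1⌋ = ⌊1520/23⌋ = 66
  ⌊1520/23^2⌋ = ⌊1520/529⌋ = 2
(the next term ⌊1520/23^3⌋ = 0, terminating the sum). Summing: v_23(1520!) = 66 + 2 = 68.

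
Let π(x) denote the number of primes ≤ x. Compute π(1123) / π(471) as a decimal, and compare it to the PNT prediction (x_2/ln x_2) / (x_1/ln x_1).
π(1123)/π(471) = 188/91 ≈ 2.0659;  PNT prediction ≈ 2.0893.

π(471) = 91 and π(1123) = 188, so π(1123)/π(471) ≈ 2.0659. The PNT-predicted ratio is (1123/ln(1123)) / (471/ln(471)) ≈ 2.0893. The two agree to within a few percent, as expected.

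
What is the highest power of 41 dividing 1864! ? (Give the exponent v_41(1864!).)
v_41(1864!) = 46

Legendre's formula: v_p(n!) = Σ_{k ≥ 1} ⌊n / p^k⌋. For p = 41, n = 1864, the terms are:
  ⌊1864/41^1⌋ = ⌊1864/41⌋ = 45
  ⌊1864/41^2⌋ = ⌊1864/1681⌋ = 1
(the next term ⌊1864/41^3⌋ = 0, terminating the sum). Summing: v_41(1864!) = 45 + 1 = 46.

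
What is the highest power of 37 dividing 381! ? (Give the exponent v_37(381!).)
v_37(381!) = 10

Legendre's formula: v_p(n!) = Σ_{k ≥ 1} ⌊n / p^k⌋. For p = 37, n = 381, the terms are:
  ⌊381/37^1⌋ = ⌊381/37⌋ = 10
(the next term ⌊381/37^2⌋ = 0, terminating the sum). Summing: v_37(381!) = 10 = 10.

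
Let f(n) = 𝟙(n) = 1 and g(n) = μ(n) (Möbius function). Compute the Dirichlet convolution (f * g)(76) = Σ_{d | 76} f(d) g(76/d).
(𝟙 * μ)(76) = 0

Divisors of 76: [1, 2, 4, 19, 38, 76]. For each d | 76:
  d = 1: 𝟙(1) · μ(76/1) = 1 · 0 = 0
  d = 2: 𝟙(2) · μ(76/2) = 1 · 1 = 1
  d = 4: 𝟙(4) · μ(76/4) = 1 · -1 = -1
  d = 19: 𝟙(19) · μ(76/19) = 1 · 0 = 0
  d = 38: 𝟙(38) · μ(76/38) = 1 · -1 = -1
  d = 76: 𝟙(76) · μ(76/76) = 1 · 1 = 1
Summing: (𝟙 * μ)(76) = 0 + 1 + -1 + 0 + -1 + 1 = 0.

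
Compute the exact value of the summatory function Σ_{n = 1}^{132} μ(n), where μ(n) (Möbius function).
Σ_{n ≤ 132} μ(n) = -3

Compute μ(n) for each 1 ≤ n ≤ 132: μ(1) = 1, μ(2) = -1, μ(3) = -1, μ(4) = 0, μ(5) = -1, μ(6) = 1, μ(7) = -1, μ(8) = 0, μ(9) = 0, μ(10) = 1, μ(11) = -1, μ(12) = 0, μ(13) = -1, μ(14) = 1, μ(15) = 1, μ(16) = 0, μ(17) = -1, μ(18) = 0, μ(19) = -1, μ(20) = 0, μ(21) = 1, μ(22) = 1, μ(23) = -1, μ(24) = 0, μ(25) = 0, μ(26) = 1, μ(27) = 0, μ(28) = 0, μ(29) = -1, μ(30) = -1, μ(31) = -1, μ(32) = 0, μ(33) = 1, μ(34) = 1, μ(35) = 1, μ(36) = 0, μ(37) = -1, μ(38) = 1, μ(39) = 1, μ(40) = 0, μ(41) = -1, μ(42) = -1, μ(43) = -1, μ(44) = 0, μ(45) = 0, μ(46) = 1, μ(47) = -1, μ(48) = 0, μ(49) = 0, μ(50) = 0, μ(51) = 1, μ(52) = 0, μ(53) = -1, μ(54) = 0, μ(55) = 1, μ(56) = 0, μ(57) = 1, μ(58) = 1, μ(59) = -1, μ(60) = 0, μ(61) = -1, μ(62) = 1, μ(63) = 0, μ(64) = 0, μ(65) = 1, μ(66) = -1, μ(67) = -1, μ(68) = 0, μ(69) = 1, μ(70) = -1, μ(71) = -1, μ(72) = 0, μ(73) = -1, μ(74) = 1, μ(75) = 0, μ(76) = 0, μ(77) = 1, μ(78) = -1, μ(79) = -1, μ(80) = 0, μ(81) = 0, μ(82) = 1, μ(83) = -1, μ(84) = 0, μ(85) = 1, μ(86) = 1, μ(87) = 1, μ(88) = 0, μ(89) = -1, μ(90) = 0, μ(91) = 1, μ(92) = 0, μ(93) = 1, μ(94) = 1, μ(95) = 1, μ(96) = 0, μ(97) = -1, μ(98) = 0, μ(99) = 0, μ(100) = 0, μ(101) = -1, μ(102) = -1, μ(103) = -1, μ(104) = 0, μ(105) = -1, μ(106) = 1, μ(107) = -1, μ(108) = 0, μ(109) = -1, μ(110) = -1, μ(111) = 1, μ(112) = 0, μ(113) = -1, μ(114) = -1, μ(115) = 1, μ(116) = 0, μ(117) = 0, μ(118) = 1, μ(119) = 1, μ(120) = 0, μ(121) = 0, μ(122) = 1, μ(123) = 1, μ(124) = 0, μ(125) = 0, μ(126) = 0, μ(127) = -1, μ(128) = 0, μ(129) = 1, μ(130) = -1, μ(131) = -1, μ(132) = 0. Summing all 132 values: -3. (Mertens function M(x) = Σ_{n ≤ x} μ(n); on average M(x) should be small (PNT ⟺ M(x) = o(x)).)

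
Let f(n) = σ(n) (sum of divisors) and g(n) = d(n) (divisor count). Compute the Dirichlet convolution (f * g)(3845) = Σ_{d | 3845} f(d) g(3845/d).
(σ * d)(3845) = 6176

Divisors of 3845: [1, 5, 769, 3845]. For each d | 3845:
  d = 1: σ(1) · d(3845/1) = 1 · 4 = 4
  d = 5: σ(5) · d(3845/5) = 6 · 2 = 12
  d = 769: σ(769) · d(3845/769) = 770 · 2 = 1540
  d = 3845: σ(3845) · d(3845/3845) = 4620 · 1 = 4620
Summing: (σ * d)(3845) = 4 + 12 + 1540 + 4620 = 6176.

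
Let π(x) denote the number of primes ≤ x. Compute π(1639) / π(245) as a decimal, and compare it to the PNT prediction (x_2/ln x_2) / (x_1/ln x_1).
π(1639)/π(245) = 259/53 ≈ 4.8868;  PNT prediction ≈ 4.9720.

π(245) = 53 and π(1639) = 259, so π(1639)/π(245) ≈ 4.8868. The PNT-predicted ratio is (1639/ln(1639)) / (245/ln(245)) ≈ 4.9720. The two agree to within a few percent, as expected.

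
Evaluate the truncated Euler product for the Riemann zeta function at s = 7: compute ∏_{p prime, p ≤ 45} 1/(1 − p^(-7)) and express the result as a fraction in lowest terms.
∏ = 45646702807467713699372033067809267220048714619200580949120845685181752370766160993819090186875/45268741527906747399557358241617585589782139439825822687873840391576296184501153303048882388992

The primes p ≤ 45 are [2, 3, 5, 7, 11, 13, 17, 19, 23, 29, 31, 37, 41, 43]. For each prime, (1 − 1/p^7)^(-1) = p^7 / (p^7 − 1). The product is (1 − 1/2^7)^(-1), (1 − 1/3^7)^(-1), (1 − 1/5^7)^(-1), (1 − 1/7^7)^(-1), (1 − 1/11^7)^(-1), (1 − 1/13^7)^(-1), (1 − 1/17^7)^(-1), (1 − 1/19^7)^(-1), (1 − 1/23^7)^(-1), (1 − 1/29^7)^(-1), (1 − 1/31^7)^(-1), (1 − 1/37^7)^(-1), (1 − 1/41^7)^(-1), (1 − 1/43^7)^(-1) = ∏ p^7 / (p^7 − 1) = 45646702807467713699372033067809267220048714619200580949120845685181752370766160993819090186875/45268741527906747399557358241617585589782139439825822687873840391576296184501153303048882388992.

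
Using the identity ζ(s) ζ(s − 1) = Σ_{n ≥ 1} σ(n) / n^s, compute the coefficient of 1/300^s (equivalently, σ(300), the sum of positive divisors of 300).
σ(300) = 868

In the product (Σ m^0/m^s)(Σ k / k^s) = Σ (Σ_{d | n} d) / n^s, the coefficient of 1/n^s is σ(n) = Σ_{d | n} d. For n = 300, divisors are [1, 2, 3, 4, 5, 6, 10, 12, 15, 20, 25, 30, 50, 60, 75, 100, 150, 300]; summing: σ(300) = 868.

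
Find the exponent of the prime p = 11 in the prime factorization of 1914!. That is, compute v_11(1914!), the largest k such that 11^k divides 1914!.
v_11(1914!) = 190

Legendre's formula: v_p(n!) = Σ_{k ≥ 1} ⌊n / p^k⌋. For p = 11, n = 1914, the terms are:
  ⌊1914/11^1⌋ = ⌊1914/11⌋ = 174
  ⌊1914/11^2⌋ = ⌊1914/121⌋ = 15
  ⌊1914/11^3⌋ = ⌊1914/1331⌋ = 1
(the next term ⌊1914/11^4⌋ = 0, terminating the sum). Summing: v_11(1914!) = 174 + 15 + 1 = 190.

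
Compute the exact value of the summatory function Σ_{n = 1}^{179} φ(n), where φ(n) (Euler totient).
Σ_{n ≤ 179} φ(n) = 9832

Compute φ(n) for each 1 ≤ n ≤ 179: φ(1) = 1, φ(2) = 1, φ(3) = 2, φ(4) = 2, φ(5) = 4, φ(6) = 2, φ(7) = 6, φ(8) = 4, φ(9) = 6, φ(10) = 4, φ(11) = 10, φ(12) = 4, φ(13) = 12, φ(14) = 6, φ(15) = 8, φ(16) = 8, φ(17) = 16, φ(18) = 6, φ(19) = 18, φ(20) = 8, φ(21) = 12, φ(22) = 10, φ(23) = 22, φ(24) = 8, φ(25) = 20, φ(26) = 12, φ(27) = 18, φ(28) = 12, φ(29) = 28, φ(30) = 8, φ(31) = 30, φ(32) = 16, φ(33) = 20, φ(34) = 16, φ(35) = 24, φ(36) = 12, φ(37) = 36, φ(38) = 18, φ(39) = 24, φ(40) = 16, φ(41) = 40, φ(42) = 12, φ(43) = 42, φ(44) = 20, φ(45) = 24, φ(46) = 22, φ(47) = 46, φ(48) = 16, φ(49) = 42, φ(50) = 20, φ(51) = 32, φ(52) = 24, φ(53) = 52, φ(54) = 18, φ(55) = 40, φ(56) = 24, φ(57) = 36, φ(58) = 28, φ(59) = 58, φ(60) = 16, φ(61) = 60, φ(62) = 30, φ(63) = 36, φ(64) = 32, φ(65) = 48, φ(66) = 20, φ(67) = 66, φ(68) = 32, φ(69) = 44, φ(70) = 24, φ(71) = 70, φ(72) = 24, φ(73) = 72, φ(74) = 36, φ(75) = 40, φ(76) = 36, φ(77) = 60, φ(78) = 24, φ(79) = 78, φ(80) = 32, φ(81) = 54, φ(82) = 40, φ(83) = 82, φ(84) = 24, φ(85) = 64, φ(86) = 42, φ(87) = 56, φ(88) = 40, φ(89) = 88, φ(90) = 24, φ(91) = 72, φ(92) = 44, φ(93) = 60, φ(94) = 46, φ(95) = 72, φ(96) = 32, φ(97) = 96, φ(98) = 42, φ(99) = 60, φ(100) = 40, φ(101) = 100, φ(102) = 32, φ(103) = 102, φ(104) = 48, φ(105) = 48, φ(106) = 52, φ(107) = 106, φ(108) = 36, φ(109) = 108, φ(110) = 40, φ(111) = 72, φ(112) = 48, φ(113) = 112, φ(114) = 36, φ(115) = 88, φ(116) = 56, φ(117) = 72, φ(118) = 58, φ(119) = 96, φ(120) = 32, φ(121) = 110, φ(122) = 60, φ(123) = 80, φ(124) = 60, φ(125) = 100, φ(126) = 36, φ(127) = 126, φ(128) = 64, φ(129) = 84, φ(130) = 48, φ(131) = 130, φ(132) = 40, φ(133) = 108, φ(134) = 66, φ(135) = 72, φ(136) = 64, φ(137) = 136, φ(138) = 44, φ(139) = 138, φ(140) = 48, φ(141) = 92, φ(142) = 70, φ(143) = 120, φ(144) = 48, φ(145) = 112, φ(146) = 72, φ(147) = 84, φ(148) = 72, φ(149) = 148, φ(150) = 40, φ(151) = 150, φ(152) = 72, φ(153) = 96, φ(154) = 60, φ(155) = 120, φ(156) = 48, φ(157) = 156, φ(158) = 78, φ(159) = 104, φ(160) = 64, φ(161) = 132, φ(162) = 54, φ(163) = 162, φ(164) = 80, φ(165) = 80, φ(166) = 82, φ(167) = 166, φ(168) = 48, φ(169) = 156, φ(170) = 64, φ(171) = 108, φ(172) = 84, φ(173) = 172, φ(174) = 56, φ(175) = 120, φ(176) = 80, φ(177) = 116, φ(178) = 88, φ(179) = 178. Summing all 179 values: 9832. (Average order: Σ_{n ≤ x} φ(n) ~ (3/π²) x². For x = 179, (3/π²)·179² ≈ 9739.30.)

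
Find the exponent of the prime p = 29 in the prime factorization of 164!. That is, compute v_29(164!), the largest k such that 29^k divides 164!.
v_29(164!) = 5

Legendre's formula: v_p(n!) = Σ_{k ≥ 1} ⌊n / p^k⌋. For p = 29, n = 164, the terms are:
  ⌊164/29^1⌋ = ⌊164/29⌋ = 5
(the next term ⌊164/29^2⌋ = 0, terminating the sum). Summing: v_29(164!) = 5 = 5.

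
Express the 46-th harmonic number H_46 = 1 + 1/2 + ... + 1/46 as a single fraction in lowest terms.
H_46 = 5943339269060627227/1345655451257488800

Direct summation: H_46 = 1 + 1/2 + ... + 1/46. The least common denominator is lcm(1, ..., 46) = 9419588158802421600; over this denominator the numerator is 9419588158802421600 + 4709794079401210800 + 3139862719600807200 + 2354897039700605400 + 1883917631760484320 + 1569931359800403600 + 1345655451257488800 + 1177448519850302700 + 1046620906533602400 + 941958815880242160 + 856326196254765600 + 784965679900201800 + 724583704523263200 + 672827725628744400 + 627972543920161440 + 588724259925151350 + 554093421106024800 + 523310453266801200 + 495767797831706400 + 470979407940121080 + 448551817085829600 + 428163098127382800 + 409547311252279200 + 392482839950100900 + 376783526352096864 + 362291852261631600 + 348873635511200800 + 336413862814372200 + 324813384786290400 + 313986271960080720 + 303857682542013600 + 294362129962575675 + 285442065418255200 + 277046710553012400 + 269131090251497760 + 261655226633400600 + 254583463751416800 + 247883898915853200 + 241527901507754400 + 235489703970060540 + 229746052653717600 + 224275908542914800 + 219060189739591200 + 214081549063691400 + 209324181306720480 + 204773655626139600 = 41603374883424390589, so H_46 = 41603374883424390589/9419588158802421600; reducing by gcd(41603374883424390589, 9419588158802421600) = 7 gives 5943339269060627227/1345655451257488800 ≈ 4.41669. (The PNT-adjacent estimate ln(46) + γ ≈ 4.40586 matches within O(1/n).)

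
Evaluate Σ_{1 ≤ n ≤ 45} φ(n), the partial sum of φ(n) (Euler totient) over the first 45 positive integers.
Σ_{n ≤ 45} φ(n) = 628

Compute φ(n) for each 1 ≤ n ≤ 45: φ(1) = 1, φ(2) = 1, φ(3) = 2, φ(4) = 2, φ(5) = 4, φ(6) = 2, φ(7) = 6, φ(8) = 4, φ(9) = 6, φ(10) = 4, φ(11) = 10, φ(12) = 4, φ(13) = 12, φ(14) = 6, φ(15) = 8, φ(16) = 8, φ(17) = 16, φ(18) = 6, φ(19) = 18, φ(20) = 8, φ(21) = 12, φ(22) = 10, φ(23) = 22, φ(24) = 8, φ(25) = 20, φ(26) = 12, φ(27) = 18, φ(28) = 12, φ(29) = 28, φ(30) = 8, φ(31) = 30, φ(32) = 16, φ(33) = 20, φ(34) = 16, φ(35) = 24, φ(36) = 12, φ(37) = 36, φ(38) = 18, φ(39) = 24, φ(40) = 16, φ(41) = 40, φ(42) = 12, φ(43) = 42, φ(44) = 20, φ(45) = 24. Summing all 45 values: 628. (Average order: Σ_{n ≤ x} φ(n) ~ (3/π²) x². For x = 45, (3/π²)·45² ≈ 615.53.)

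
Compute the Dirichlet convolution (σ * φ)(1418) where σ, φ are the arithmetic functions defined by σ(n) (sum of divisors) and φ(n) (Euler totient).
(σ * φ)(1418) = 5672

Divisors of 1418: [1, 2, 709, 1418]. For each d | 1418:
  d = 1: σ(1) · φ(1418/1) = 1 · 708 = 708
  d = 2: σ(2) · φ(1418/2) = 3 · 708 = 2124
  d = 709: σ(709) · φ(1418/709) = 710 · 1 = 710
  d = 1418: σ(1418) · φ(1418/1418) = 2130 · 1 = 2130
Summing: (σ * φ)(1418) = 708 + 2124 + 710 + 2130 = 5672.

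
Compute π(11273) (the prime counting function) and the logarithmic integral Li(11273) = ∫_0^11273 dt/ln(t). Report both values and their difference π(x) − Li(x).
π(11273) = 1363;  Li(11273) ≈ 1383.44;  π(x) − Li(x) ≈ -20.44.

Direct count of primes ≤ 11273 gives π(11273) = 1363. Numerical evaluation of the logarithmic integral gives Li(11273) ≈ 1383.44. The difference π(x) − Li(x) ≈ -20.44 is typically negative for small/moderate x (Li(x) overestimates), though Littlewood's theorem shows this sign changes infinitely often.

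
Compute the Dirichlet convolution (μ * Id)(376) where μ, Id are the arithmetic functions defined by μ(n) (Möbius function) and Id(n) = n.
(μ * Id)(376) = 184

Divisors of 376: [1, 2, 4, 8, 47, 94, 188, 376]. For each d | 376:
  d = 1: μ(1) · Id(376/1) = 1 · 376 = 376
  d = 2: μ(2) · Id(376/2) = -1 · 188 = -188
  d = 4: μ(4) · Id(376/4) = 0 · 94 = 0
  d = 8: μ(8) · Id(376/8) = 0 · 47 = 0
  d = 47: μ(47) · Id(376/47) = -1 · 8 = -8
  d = 94: μ(94) · Id(376/94) = 1 · 4 = 4
  d = 188: μ(188) · Id(376/188) = 0 · 2 = 0
  d = 376: μ(376) · Id(376/376) = 0 · 1 = 0
Summing: (μ * Id)(376) = 376 + -188 + 0 + 0 + -8 + 4 + 0 + 0 = 184.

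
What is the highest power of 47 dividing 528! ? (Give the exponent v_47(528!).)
v_47(528!) = 11

Legendre's formula: v_p(n!) = Σ_{k ≥ 1} ⌊n / p^k⌋. For p = 47, n = 528, the terms are:
  ⌊528/47^1⌋ = ⌊528/47⌋ = 11
(the next term ⌊528/47^2⌋ = 0, terminating the sum). Summing: v_47(528!) = 11 = 11.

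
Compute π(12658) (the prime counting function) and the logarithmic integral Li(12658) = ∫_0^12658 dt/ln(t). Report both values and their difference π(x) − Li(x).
π(12658) = 1512;  Li(12658) ≈ 1530.95;  π(x) − Li(x) ≈ -18.95.

Direct count of primes ≤ 12658 gives π(12658) = 1512. Numerical evaluation of the logarithmic integral gives Li(12658) ≈ 1530.95. The difference π(x) − Li(x) ≈ -18.95 is typically negative for small/moderate x (Li(x) overestimates), though Littlewood's theorem shows this sign changes infinitely often.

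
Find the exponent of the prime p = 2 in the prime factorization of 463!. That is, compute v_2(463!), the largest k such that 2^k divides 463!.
v_2(463!) = 456

Legendre's formula: v_p(n!) = Σ_{k ≥ 1} ⌊n / p^k⌋. For p = 2, n = 463, the terms are:
  ⌊463/2^1⌋ = ⌊463/2⌋ = 231
  ⌊463/2^2⌋ = ⌊463/4⌋ = 115
  ⌊463/2^3⌋ = ⌊463/8⌋ = 57
  ⌊463/2^4⌋ = ⌊463/16⌋ = 28
  ⌊463/2^5⌋ = ⌊463/32⌋ = 14
  ⌊463/2^6⌋ = ⌊463/64⌋ = 7
  ⌊463/2^7⌋ = ⌊463/128⌋ = 3
  ⌊463/2^8⌋ = ⌊463/256⌋ = 1
(the next term ⌊463/2^9⌋ = 0, terminating the sum). Summing: v_2(463!) = 231 + 115 + 57 + 28 + 14 + 7 + 3 + 1 = 456.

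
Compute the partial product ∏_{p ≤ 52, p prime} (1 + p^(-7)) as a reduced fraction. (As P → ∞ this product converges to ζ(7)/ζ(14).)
∏ = 263853992248183929955588067841649958807762565359040660091503223132247928290282626850939575242745161896165376/261685269908462752626449098337825267072687203746267710284915637456014619560925349129829845059340019784340625

The primes p ≤ 52 are [2, 3, 5, 7, 11, 13, 17, 19, 23, 29, 31, 37, 41, 43, 47]. For each, (1 + 1/p^7) = (p^7 + 1)/p^7. Multiplying these fractions over p ∈ [2, 3, 5, 7, 11, 13, 17, 19, 23, 29, 31, 37, 41, 43, 47] gives 263853992248183929955588067841649958807762565359040660091503223132247928290282626850939575242745161896165376/261685269908462752626449098337825267072687203746267710284915637456014619560925349129829845059340019784340625. (In the limit P → ∞ this tends to ζ(7)/ζ(14).)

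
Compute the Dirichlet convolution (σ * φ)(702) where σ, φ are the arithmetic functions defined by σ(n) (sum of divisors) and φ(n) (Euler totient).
(σ * φ)(702) = 11232

Divisors of 702: [1, 2, 3, 6, 9, 13, 18, 26, 27, 39, 54, 78, 117, 234, 351, 702]. For each d | 702:
  d = 1: σ(1) · φ(702/1) = 1 · 216 = 216
  d = 2: σ(2) · φ(702/2) = 3 · 216 = 648
  d = 3: σ(3) · φ(702/3) = 4 · 72 = 288
  d = 6: σ(6) · φ(702/6) = 12 · 72 = 864
  d = 9: σ(9) · φ(702/9) = 13 · 24 = 312
  d = 13: σ(13) · φ(702/13) = 14 · 18 = 252
  d = 18: σ(18) · φ(702/18) = 39 · 24 = 936
  d = 26: σ(26) · φ(702/26) = 42 · 18 = 756
  d = 27: σ(27) · φ(702/27) = 40 · 12 = 480
  d = 39: σ(39) · φ(702/39) = 56 · 6 = 336
  d = 54: σ(54) · φ(702/54) = 120 · 12 = 1440
  d = 78: σ(78) · φ(702/78) = 168 · 6 = 1008
  d = 117: σ(117) · φ(702/117) = 182 · 2 = 364
  d = 234: σ(234) · φ(702/234) = 546 · 2 = 1092
  d = 351: σ(351) · φ(702/351) = 560 · 1 = 560
  d = 702: σ(702) · φ(702/702) = 1680 · 1 = 1680
Summing: (σ * φ)(702) = 216 + 648 + 288 + 864 + 312 + 252 + 936 + 756 + 480 + 336 + 1440 + 1008 + 364 + 1092 + 560 + 1680 = 11232.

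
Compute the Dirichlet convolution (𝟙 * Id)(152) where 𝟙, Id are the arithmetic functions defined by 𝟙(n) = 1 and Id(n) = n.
(𝟙 * Id)(152) = 300

Divisors of 152: [1, 2, 4, 8, 19, 38, 76, 152]. For each d | 152:
  d = 1: 𝟙(1) · Id(152/1) = 1 · 152 = 152
  d = 2: 𝟙(2) · Id(152/2) = 1 · 76 = 76
  d = 4: 𝟙(4) · Id(152/4) = 1 · 38 = 38
  d = 8: 𝟙(8) · Id(152/8) = 1 · 19 = 19
  d = 19: 𝟙(19) · Id(152/19) = 1 · 8 = 8
  d = 38: 𝟙(38) · Id(152/38) = 1 · 4 = 4
  d = 76: 𝟙(76) · Id(152/76) = 1 · 2 = 2
  d = 152: 𝟙(152) · Id(152/152) = 1 · 1 = 1
Summing: (𝟙 * Id)(152) = 152 + 76 + 38 + 19 + 8 + 4 + 2 + 1 = 300.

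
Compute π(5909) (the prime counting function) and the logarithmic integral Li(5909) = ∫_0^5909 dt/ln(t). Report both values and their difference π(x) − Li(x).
π(5909) = 777;  Li(5909) ≈ 789.94;  π(x) − Li(x) ≈ -12.94.

Direct count of primes ≤ 5909 gives π(5909) = 777. Numerical evaluation of the logarithmic integral gives Li(5909) ≈ 789.94. The difference π(x) − Li(x) ≈ -12.94 is typically negative for small/moderate x (Li(x) overestimates), though Littlewood's theorem shows this sign changes infinitely often.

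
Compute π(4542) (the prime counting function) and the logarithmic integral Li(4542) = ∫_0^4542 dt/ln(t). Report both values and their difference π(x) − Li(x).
π(4542) = 615;  Li(4542) ≈ 630.21;  π(x) − Li(x) ≈ -15.21.

Direct count of primes ≤ 4542 gives π(4542) = 615. Numerical evaluation of the logarithmic integral gives Li(4542) ≈ 630.21. The difference π(x) − Li(x) ≈ -15.21 is typically negative for small/moderate x (Li(x) overestimates), though Littlewood's theorem shows this sign changes infinitely often.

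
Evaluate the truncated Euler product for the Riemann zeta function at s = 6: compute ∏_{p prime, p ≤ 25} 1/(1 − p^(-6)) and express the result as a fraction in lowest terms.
∏ = 7921457489978054880231124911875/7786417203783354362865572118528

The primes p ≤ 25 are [2, 3, 5, 7, 11, 13, 17, 19, 23]. For each prime, (1 − 1/p^6)^(-1) = p^6 / (p^6 − 1). The product is (1 − 1/2^6)^(-1), (1 − 1/3^6)^(-1), (1 − 1/5^6)^(-1), (1 − 1/7^6)^(-1), (1 − 1/11^6)^(-1), (1 − 1/13^6)^(-1), (1 − 1/17^6)^(-1), (1 − 1/19^6)^(-1), (1 − 1/23^6)^(-1) = ∏ p^6 / (p^6 − 1) = 7921457489978054880231124911875/7786417203783354362865572118528.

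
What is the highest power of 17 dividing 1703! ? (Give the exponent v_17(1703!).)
v_17(1703!) = 105

Legendre's formula: v_p(n!) = Σ_{k ≥ 1} ⌊n / p^k⌋. For p = 17, n = 1703, the terms are:
  ⌊1703/17^1⌋ = ⌊1703/17⌋ = 100
  ⌊1703/17^2⌋ = ⌊1703/289⌋ = 5
(the next term ⌊1703/17^3⌋ = 0, terminating the sum). Summing: v_17(1703!) = 100 + 5 = 105.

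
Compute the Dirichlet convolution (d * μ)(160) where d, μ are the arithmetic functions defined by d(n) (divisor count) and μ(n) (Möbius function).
(d * μ)(160) = 1

Divisors of 160: [1, 2, 4, 5, 8, 10, 16, 20, 32, 40, 80, 160]. For each d | 160:
  d = 1: d(1) · μ(160/1) = 1 · 0 = 0
  d = 2: d(2) · μ(160/2) = 2 · 0 = 0
  d = 4: d(4) · μ(160/4) = 3 · 0 = 0
  d = 5: d(5) · μ(160/5) = 2 · 0 = 0
  d = 8: d(8) · μ(160/8) = 4 · 0 = 0
  d = 10: d(10) · μ(160/10) = 4 · 0 = 0
  d = 16: d(16) · μ(160/16) = 5 · 1 = 5
  d = 20: d(20) · μ(160/20) = 6 · 0 = 0
  d = 32: d(32) · μ(160/32) = 6 · -1 = -6
  d = 40: d(40) · μ(160/40) = 8 · 0 = 0
  d = 80: d(80) · μ(160/80) = 10 · -1 = -10
  d = 160: d(160) · μ(160/160) = 12 · 1 = 12
Summing: (d * μ)(160) = 0 + 0 + 0 + 0 + 0 + 0 + 5 + 0 + -6 + 0 + -10 + 12 = 1.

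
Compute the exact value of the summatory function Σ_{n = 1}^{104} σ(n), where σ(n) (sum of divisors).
Σ_{n ≤ 104} σ(n) = 8931

Compute σ(n) for each 1 ≤ n ≤ 104: σ(1) = 1, σ(2) = 3, σ(3) = 4, σ(4) = 7, σ(5) = 6, σ(6) = 12, σ(7) = 8, σ(8) = 15, σ(9) = 13, σ(10) = 18, σ(11) = 12, σ(12) = 28, σ(13) = 14, σ(14) = 24, σ(15) = 24, σ(16) = 31, σ(17) = 18, σ(18) = 39, σ(19) = 20, σ(20) = 42, σ(21) = 32, σ(22) = 36, σ(23) = 24, σ(24) = 60, σ(25) = 31, σ(26) = 42, σ(27) = 40, σ(28) = 56, σ(29) = 30, σ(30) = 72, σ(31) = 32, σ(32) = 63, σ(33) = 48, σ(34) = 54, σ(35) = 48, σ(36) = 91, σ(37) = 38, σ(38) = 60, σ(39) = 56, σ(40) = 90, σ(41) = 42, σ(42) = 96, σ(43) = 44, σ(44) = 84, σ(45) = 78, σ(46) = 72, σ(47) = 48, σ(48) = 124, σ(49) = 57, σ(50) = 93, σ(51) = 72, σ(52) = 98, σ(53) = 54, σ(54) = 120, σ(55) = 72, σ(56) = 120, σ(57) = 80, σ(58) = 90, σ(59) = 60, σ(60) = 168, σ(61) = 62, σ(62) = 96, σ(63) = 104, σ(64) = 127, σ(65) = 84, σ(66) = 144, σ(67) = 68, σ(68) = 126, σ(69) = 96, σ(70) = 144, σ(71) = 72, σ(72) = 195, σ(73) = 74, σ(74) = 114, σ(75) = 124, σ(76) = 140, σ(77) = 96, σ(78) = 168, σ(79) = 80, σ(80) = 186, σ(81) = 121, σ(82) = 126, σ(83) = 84, σ(84) = 224, σ(85) = 108, σ(86) = 132, σ(87) = 120, σ(88) = 180, σ(89) = 90, σ(90) = 234, σ(91) = 112, σ(92) = 168, σ(93) = 128, σ(94) = 144, σ(95) = 120, σ(96) = 252, σ(97) = 98, σ(98) = 171, σ(99) = 156, σ(100) = 217, σ(101) = 102, σ(102) = 216, σ(103) = 104, σ(104) = 210. Summing all 104 values: 8931. (Average order: Σ_{n ≤ x} σ(n) ~ (π²/12) x². For x = 104, (π²/12)·104² ≈ 8895.80.)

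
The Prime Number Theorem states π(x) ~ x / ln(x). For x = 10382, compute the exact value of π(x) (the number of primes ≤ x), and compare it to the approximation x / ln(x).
π(10382) = 1272;  x/ln(x) ≈ 1122.64;  relative error ≈ 11.74%.

Directly count primes up to 10382: π(10382) = 1272. The PNT approximation gives 10382/ln(10382) ≈ 10382/9.24783 ≈ 1122.64. Relative error (π(x) − x/ln(x)) / π(x) ≈ 11.74%; the approximation is known to undercount slightly (Li(x) is a better estimate).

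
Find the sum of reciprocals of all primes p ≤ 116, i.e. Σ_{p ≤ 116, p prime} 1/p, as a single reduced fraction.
Σ 1/p = 58472171373748331322981543916880425472323867753/31610054640417607788145206291543662493274686990

π(116) = 30, so the primes ≤ 116 are [2, 3, 5, 7, 11, 13, 17, 19, 23, 29, 31, 37, 41, 43, 47, 53, 59, 61, 67, 71, 73, 79, 83, 89, 97, 101, 103, 107, 109, 113]. Summing 1/p over these primes: 58472171373748331322981543916880425472323867753/31610054640417607788145206291543662493274686990 ≈ 1.8498. Mertens estimate ln ln(116) + 0.2615 ≈ 1.8204.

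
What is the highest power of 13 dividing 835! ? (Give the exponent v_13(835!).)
v_13(835!) = 68

Legendre's formula: v_p(n!) = Σ_{k ≥ 1} ⌊n / p^k⌋. For p = 13, n = 835, the terms are:
  ⌊835/13^1⌋ = ⌊835/13⌋ = 64
  ⌊835/13^2⌋ = ⌊835/169⌋ = 4
(the next term ⌊835/13^3⌋ = 0, terminating the sum). Summing: v_13(835!) = 64 + 4 = 68.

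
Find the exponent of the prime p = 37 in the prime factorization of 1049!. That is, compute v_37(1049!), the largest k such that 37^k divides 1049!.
v_37(1049!) = 28

Legendre's formula: v_p(n!) = Σ_{k ≥ 1} ⌊n / p^k⌋. For p = 37, n = 1049, the terms are:
  ⌊1049/37^1⌋ = ⌊1049/37⌋ = 28
(the next term ⌊1049/37^2⌋ = 0, terminating the sum). Summing: v_37(1049!) = 28 = 28.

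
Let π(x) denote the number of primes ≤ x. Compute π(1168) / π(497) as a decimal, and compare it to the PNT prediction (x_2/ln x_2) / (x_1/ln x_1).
π(1168)/π(497) = 192/94 ≈ 2.0426;  PNT prediction ≈ 2.0658.

π(497) = 94 and π(1168) = 192, so π(1168)/π(497) ≈ 2.0426. The PNT-predicted ratio is (1168/ln(1168)) / (497/ln(497)) ≈ 2.0658. The two agree to within a few percent, as expected.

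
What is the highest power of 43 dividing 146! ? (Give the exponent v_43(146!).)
v_43(146!) = 3

Legendre's formula: v_p(n!) = Σ_{k ≥ 1} ⌊n / p^k⌋. For p = 43, n = 146, the terms are:
  ⌊146/43^1⌋ = ⌊146/43⌋ = 3
(the next term ⌊146/43^2⌋ = 0, terminating the sum). Summing: v_43(146!) = 3 = 3.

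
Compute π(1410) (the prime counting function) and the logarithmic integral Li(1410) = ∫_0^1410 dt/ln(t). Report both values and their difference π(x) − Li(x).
π(1410) = 223;  Li(1410) ≈ 235.45;  π(x) − Li(x) ≈ -12.45.

Direct count of primes ≤ 1410 gives π(1410) = 223. Numerical evaluation of the logarithmic integral gives Li(1410) ≈ 235.45. The difference π(x) − Li(x) ≈ -12.45 is typically negative for small/moderate x (Li(x) overestimates), though Littlewood's theorem shows this sign changes infinitely often.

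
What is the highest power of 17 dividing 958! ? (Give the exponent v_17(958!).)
v_17(958!) = 59

Legendre's formula: v_p(n!) = Σ_{k ≥ 1} ⌊n / p^k⌋. For p = 17, n = 958, the terms are:
  ⌊958/17^1⌋ = ⌊958/17⌋ = 56
  ⌊958/17^2⌋ = ⌊958/289⌋ = 3
(the next term ⌊958/17^3⌋ = 0, terminating the sum). Summing: v_17(958!) = 56 + 3 = 59.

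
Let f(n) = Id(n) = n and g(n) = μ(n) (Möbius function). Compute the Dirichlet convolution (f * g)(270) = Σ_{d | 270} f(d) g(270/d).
(Id * μ)(270) = 72

Divisors of 270: [1, 2, 3, 5, 6, 9, 10, 15, 18, 27, 30, 45, 54, 90, 135, 270]. For each d | 270:
  d = 1: Id(1) · μ(270/1) = 1 · 0 = 0
  d = 2: Id(2) · μ(270/2) = 2 · 0 = 0
  d = 3: Id(3) · μ(270/3) = 3 · 0 = 0
  d = 5: Id(5) · μ(270/5) = 5 · 0 = 0
  d = 6: Id(6) · μ(270/6) = 6 · 0 = 0
  d = 9: Id(9) · μ(270/9) = 9 · -1 = -9
  d = 10: Id(10) · μ(270/10) = 10 · 0 = 0
  d = 15: Id(15) · μ(270/15) = 15 · 0 = 0
  d = 18: Id(18) · μ(270/18) = 18 · 1 = 18
  d = 27: Id(27) · μ(270/27) = 27 · 1 = 27
  d = 30: Id(30) · μ(270/30) = 30 · 0 = 0
  d = 45: Id(45) · μ(270/45) = 45 · 1 = 45
  d = 54: Id(54) · μ(270/54) = 54 · -1 = -54
  d = 90: Id(90) · μ(270/90) = 90 · -1 = -90
  d = 135: Id(135) · μ(270/135) = 135 · -1 = -135
  d = 270: Id(270) · μ(270/270) = 270 · 1 = 270
Summing: (Id * μ)(270) = 0 + 0 + 0 + 0 + 0 + -9 + 0 + 0 + 18 + 27 + 0 + 45 + -54 + -90 + -135 + 270 = 72.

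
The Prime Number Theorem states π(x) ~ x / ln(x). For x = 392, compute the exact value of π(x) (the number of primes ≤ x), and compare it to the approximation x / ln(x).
π(392) = 77;  x/ln(x) ≈ 65.65;  relative error ≈ 14.74%.

Directly count primes up to 392: π(392) = 77. The PNT approximation gives 392/ln(392) ≈ 392/5.97126 ≈ 65.65. Relative error (π(x) − x/ln(x)) / π(x) ≈ 14.74%; the approximation is known to undercount slightly (Li(x) is a better estimate).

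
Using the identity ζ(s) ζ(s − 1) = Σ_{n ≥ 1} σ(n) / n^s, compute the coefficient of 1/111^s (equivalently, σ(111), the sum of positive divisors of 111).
σ(111) = 152

In the product (Σ m^0/m^s)(Σ k / k^s) = Σ (Σ_{d | n} d) / n^s, the coefficient of 1/n^s is σ(n) = Σ_{d | n} d. For n = 111, divisors are [1, 3, 37, 111]; summing: σ(111) = 152.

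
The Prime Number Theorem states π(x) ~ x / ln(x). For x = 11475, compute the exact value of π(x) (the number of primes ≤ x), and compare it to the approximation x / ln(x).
π(11475) = 1383;  x/ln(x) ≈ 1227.55;  relative error ≈ 11.24%.

Directly count primes up to 11475: π(11475) = 1383. The PNT approximation gives 11475/ln(11475) ≈ 11475/9.34793 ≈ 1227.55. Relative error (π(x) − x/ln(x)) / π(x) ≈ 11.24%; the approximation is known to undercount slightly (Li(x) is a better estimate).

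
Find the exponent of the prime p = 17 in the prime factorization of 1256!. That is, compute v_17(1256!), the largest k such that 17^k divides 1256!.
v_17(1256!) = 77

Legendre's formula: v_p(n!) = Σ_{k ≥ 1} ⌊n / p^k⌋. For p = 17, n = 1256, the terms are:
  ⌊1256/17^1⌋ = ⌊1256/17⌋ = 73
  ⌊1256/17^2⌋ = ⌊1256/289⌋ = 4
(the next term ⌊1256/17^3⌋ = 0, terminating the sum). Summing: v_17(1256!) = 73 + 4 = 77.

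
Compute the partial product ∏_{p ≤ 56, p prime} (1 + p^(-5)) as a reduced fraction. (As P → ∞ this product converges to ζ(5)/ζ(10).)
∏ = 32347597211284988160480267437380591091977322089812731895007080802055947812864/31226639806314720763085693561071542877365250131832357293968847568717289128655

The primes p ≤ 56 are [2, 3, 5, 7, 11, 13, 17, 19, 23, 29, 31, 37, 41, 43, 47, 53]. For each, (1 + 1/p^5) = (p^5 + 1)/p^5. Multiplying these fractions over p ∈ [2, 3, 5, 7, 11, 13, 17, 19, 23, 29, 31, 37, 41, 43, 47, 53] gives 32347597211284988160480267437380591091977322089812731895007080802055947812864/31226639806314720763085693561071542877365250131832357293968847568717289128655. (In the limit P → ∞ this tends to ζ(5)/ζ(10).)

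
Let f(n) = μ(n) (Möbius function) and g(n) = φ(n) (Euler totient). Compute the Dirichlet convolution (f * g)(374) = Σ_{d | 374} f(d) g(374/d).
(μ * φ)(374) = 0

Divisors of 374: [1, 2, 11, 17, 22, 34, 187, 374]. For each d | 374:
  d = 1: μ(1) · φ(374/1) = 1 · 160 = 160
  d = 2: μ(2) · φ(374/2) = -1 · 160 = -160
  d = 11: μ(11) · φ(374/11) = -1 · 16 = -16
  d = 17: μ(17) · φ(374/17) = -1 · 10 = -10
  d = 22: μ(22) · φ(374/22) = 1 · 16 = 16
  d = 34: μ(34) · φ(374/34) = 1 · 10 = 10
  d = 187: μ(187) · φ(374/187) = 1 · 1 = 1
  d = 374: μ(374) · φ(374/374) = -1 · 1 = -1
Summing: (μ * φ)(374) = 160 + -160 + -16 + -10 + 16 + 10 + 1 + -1 = 0.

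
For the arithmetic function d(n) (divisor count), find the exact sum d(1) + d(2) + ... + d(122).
Σ_{n ≤ 122} d(n) = 609

Compute d(n) for each 1 ≤ n ≤ 122: d(1) = 1, d(2) = 2, d(3) = 2, d(4) = 3, d(5) = 2, d(6) = 4, d(7) = 2, d(8) = 4, d(9) = 3, d(10) = 4, d(11) = 2, d(12) = 6, d(13) = 2, d(14) = 4, d(15) = 4, d(16) = 5, d(17) = 2, d(18) = 6, d(19) = 2, d(20) = 6, d(21) = 4, d(22) = 4, d(23) = 2, d(24) = 8, d(25) = 3, d(26) = 4, d(27) = 4, d(28) = 6, d(29) = 2, d(30) = 8, d(31) = 2, d(32) = 6, d(33) = 4, d(34) = 4, d(35) = 4, d(36) = 9, d(37) = 2, d(38) = 4, d(39) = 4, d(40) = 8, d(41) = 2, d(42) = 8, d(43) = 2, d(44) = 6, d(45) = 6, d(46) = 4, d(47) = 2, d(48) = 10, d(49) = 3, d(50) = 6, d(51) = 4, d(52) = 6, d(53) = 2, d(54) = 8, d(55) = 4, d(56) = 8, d(57) = 4, d(58) = 4, d(59) = 2, d(60) = 12, d(61) = 2, d(62) = 4, d(63) = 6, d(64) = 7, d(65) = 4, d(66) = 8, d(67) = 2, d(68) = 6, d(69) = 4, d(70) = 8, d(71) = 2, d(72) = 12, d(73) = 2, d(74) = 4, d(75) = 6, d(76) = 6, d(77) = 4, d(78) = 8, d(79) = 2, d(80) = 10, d(81) = 5, d(82) = 4, d(83) = 2, d(84) = 12, d(85) = 4, d(86) = 4, d(87) = 4, d(88) = 8, d(89) = 2, d(90) = 12, d(91) = 4, d(92) = 6, d(93) = 4, d(94) = 4, d(95) = 4, d(96) = 12, d(97) = 2, d(98) = 6, d(99) = 6, d(100) = 9, d(101) = 2, d(102) = 8, d(103) = 2, d(104) = 8, d(105) = 8, d(106) = 4, d(107) = 2, d(108) = 12, d(109) = 2, d(110) = 8, d(111) = 4, d(112) = 10, d(113) = 2, d(114) = 8, d(115) = 4, d(116) = 6, d(117) = 6, d(118) = 4, d(119) = 4, d(120) = 16, d(121) = 3, d(122) = 4. Summing all 122 values: 609. (Dirichlet's divisor formula: Σ_{n ≤ x} d(n) = x ln(x) + (2γ − 1) x + O(√x). For x = 122, the asymptotic estimate is ≈ 604.93.)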